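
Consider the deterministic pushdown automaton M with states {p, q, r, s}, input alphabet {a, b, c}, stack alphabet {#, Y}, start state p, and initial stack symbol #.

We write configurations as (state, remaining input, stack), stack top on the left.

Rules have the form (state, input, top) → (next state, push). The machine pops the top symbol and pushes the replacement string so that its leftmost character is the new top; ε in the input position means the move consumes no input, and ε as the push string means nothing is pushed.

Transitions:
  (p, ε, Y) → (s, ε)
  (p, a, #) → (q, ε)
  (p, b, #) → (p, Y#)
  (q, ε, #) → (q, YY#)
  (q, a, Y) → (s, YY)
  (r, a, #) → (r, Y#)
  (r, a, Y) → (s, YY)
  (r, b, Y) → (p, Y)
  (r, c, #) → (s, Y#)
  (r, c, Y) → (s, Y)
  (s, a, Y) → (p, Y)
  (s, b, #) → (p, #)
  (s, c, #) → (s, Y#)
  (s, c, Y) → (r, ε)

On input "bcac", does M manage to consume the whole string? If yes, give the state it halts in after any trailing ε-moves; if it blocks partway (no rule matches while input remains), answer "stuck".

(p, bcac, #) ⊢ (p, cac, Y#) ⊢ (s, cac, #) ⊢ (s, ac, Y#) ⊢ (p, c, Y#) ⊢ (s, c, #) ⊢ (s, ε, Y#)
All input consumed; M is in state s.

s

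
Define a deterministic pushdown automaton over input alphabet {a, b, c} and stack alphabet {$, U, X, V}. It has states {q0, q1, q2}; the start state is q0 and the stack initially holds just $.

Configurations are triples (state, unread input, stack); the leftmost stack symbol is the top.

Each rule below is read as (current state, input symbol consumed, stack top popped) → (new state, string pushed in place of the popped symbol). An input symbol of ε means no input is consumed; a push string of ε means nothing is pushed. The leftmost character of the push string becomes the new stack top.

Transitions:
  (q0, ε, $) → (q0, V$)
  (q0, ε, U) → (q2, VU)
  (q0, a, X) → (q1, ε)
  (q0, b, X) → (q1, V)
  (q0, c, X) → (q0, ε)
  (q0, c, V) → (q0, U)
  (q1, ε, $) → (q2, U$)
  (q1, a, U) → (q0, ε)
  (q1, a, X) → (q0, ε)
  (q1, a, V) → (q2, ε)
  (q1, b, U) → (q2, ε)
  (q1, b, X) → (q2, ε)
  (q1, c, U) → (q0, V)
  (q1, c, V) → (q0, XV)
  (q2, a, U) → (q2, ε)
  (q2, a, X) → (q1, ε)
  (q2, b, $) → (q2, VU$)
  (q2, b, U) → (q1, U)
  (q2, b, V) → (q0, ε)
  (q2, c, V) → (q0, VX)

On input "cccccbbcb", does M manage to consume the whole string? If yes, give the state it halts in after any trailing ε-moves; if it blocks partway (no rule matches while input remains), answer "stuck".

stuck

(q0, cccccbbcb, $) ⊢ (q0, cccccbbcb, V$) ⊢ (q0, ccccbbcb, U$) ⊢ (q2, ccccbbcb, VU$) ⊢ (q0, cccbbcb, VXU$) ⊢ (q0, ccbbcb, UXU$) ⊢ (q2, ccbbcb, VUXU$) ⊢ (q0, cbbcb, VXUXU$) ⊢ (q0, bbcb, UXUXU$) ⊢ (q2, bbcb, VUXUXU$) ⊢ (q0, bcb, UXUXU$) ⊢ (q2, bcb, VUXUXU$) ⊢ (q0, cb, UXUXU$) ⊢ (q2, cb, VUXUXU$) ⊢ (q0, b, VXUXUXU$)
No transition for (q0, b, top V); M blocks with input b remaining.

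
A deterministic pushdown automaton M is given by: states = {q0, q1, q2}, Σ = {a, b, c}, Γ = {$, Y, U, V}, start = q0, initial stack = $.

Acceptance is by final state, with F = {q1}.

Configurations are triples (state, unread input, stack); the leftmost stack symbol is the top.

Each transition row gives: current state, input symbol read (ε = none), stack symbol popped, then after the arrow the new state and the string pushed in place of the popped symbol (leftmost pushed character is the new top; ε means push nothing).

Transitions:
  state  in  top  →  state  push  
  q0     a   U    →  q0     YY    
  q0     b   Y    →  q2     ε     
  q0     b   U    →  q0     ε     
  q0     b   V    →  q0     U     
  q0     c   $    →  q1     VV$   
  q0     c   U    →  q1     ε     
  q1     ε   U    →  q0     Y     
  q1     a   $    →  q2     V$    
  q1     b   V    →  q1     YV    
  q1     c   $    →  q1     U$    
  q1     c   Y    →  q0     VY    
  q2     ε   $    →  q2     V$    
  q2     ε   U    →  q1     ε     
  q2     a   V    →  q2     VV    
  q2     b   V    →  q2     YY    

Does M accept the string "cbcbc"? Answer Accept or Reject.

Accept

(q0, cbcbc, $) ⊢ (q1, bcbc, VV$) ⊢ (q1, cbc, YVV$) ⊢ (q0, bc, VYVV$) ⊢ (q0, c, UYVV$) ⊢ (q1, ε, YVV$)
All input consumed; state q1 ∈ F.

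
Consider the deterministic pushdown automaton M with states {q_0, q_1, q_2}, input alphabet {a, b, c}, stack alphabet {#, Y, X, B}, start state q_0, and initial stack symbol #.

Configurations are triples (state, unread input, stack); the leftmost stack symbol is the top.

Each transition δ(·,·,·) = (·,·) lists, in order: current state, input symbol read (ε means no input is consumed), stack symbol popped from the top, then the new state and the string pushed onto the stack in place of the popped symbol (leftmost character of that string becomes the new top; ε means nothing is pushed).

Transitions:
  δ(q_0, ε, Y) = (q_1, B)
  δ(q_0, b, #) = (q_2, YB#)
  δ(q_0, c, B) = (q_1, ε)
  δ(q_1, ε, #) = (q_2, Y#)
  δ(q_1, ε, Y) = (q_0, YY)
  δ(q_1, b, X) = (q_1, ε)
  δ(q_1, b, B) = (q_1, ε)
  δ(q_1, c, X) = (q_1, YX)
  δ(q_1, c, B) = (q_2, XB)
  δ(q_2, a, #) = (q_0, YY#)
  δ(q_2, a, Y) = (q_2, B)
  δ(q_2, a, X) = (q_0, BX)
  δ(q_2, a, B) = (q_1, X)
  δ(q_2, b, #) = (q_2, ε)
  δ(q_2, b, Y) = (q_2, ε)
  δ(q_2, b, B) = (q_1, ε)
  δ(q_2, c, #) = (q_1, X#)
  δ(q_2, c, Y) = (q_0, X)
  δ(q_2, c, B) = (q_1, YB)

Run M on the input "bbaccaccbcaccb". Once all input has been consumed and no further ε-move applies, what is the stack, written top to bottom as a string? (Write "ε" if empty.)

(q_0, bbaccaccbcaccb, #)
  read b, top #: go to q_2, push YB# → (q_2, baccaccbcaccb, YB#)
  read b, top Y: go to q_2, push ε → (q_2, accaccbcaccb, B#)
  read a, top B: go to q_1, push X → (q_1, ccaccbcaccb, X#)
  read c, top X: go to q_1, push YX → (q_1, caccbcaccb, YX#)
  ε-move, top Y: go to q_0, push YY → (q_0, caccbcaccb, YYX#)
  ε-move, top Y: go to q_1, push B → (q_1, caccbcaccb, BYX#)
  read c, top B: go to q_2, push XB → (q_2, accbcaccb, XBYX#)
  read a, top X: go to q_0, push BX → (q_0, ccbcaccb, BXBYX#)
  read c, top B: go to q_1, push ε → (q_1, cbcaccb, XBYX#)
  read c, top X: go to q_1, push YX → (q_1, bcaccb, YXBYX#)
  ε-move, top Y: go to q_0, push YY → (q_0, bcaccb, YYXBYX#)
  ε-move, top Y: go to q_1, push B → (q_1, bcaccb, BYXBYX#)
  read b, top B: go to q_1, push ε → (q_1, caccb, YXBYX#)
  ε-move, top Y: go to q_0, push YY → (q_0, caccb, YYXBYX#)
  ε-move, top Y: go to q_1, push B → (q_1, caccb, BYXBYX#)
  read c, top B: go to q_2, push XB → (q_2, accb, XBYXBYX#)
  read a, top X: go to q_0, push BX → (q_0, ccb, BXBYXBYX#)
  read c, top B: go to q_1, push ε → (q_1, cb, XBYXBYX#)
  read c, top X: go to q_1, push YX → (q_1, b, YXBYXBYX#)
  ε-move, top Y: go to q_0, push YY → (q_0, b, YYXBYXBYX#)
  ε-move, top Y: go to q_1, push B → (q_1, b, BYXBYXBYX#)
  read b, top B: go to q_1, push ε → (q_1, ε, YXBYXBYX#)
  ε-move, top Y: go to q_0, push YY → (q_0, ε, YYXBYXBYX#)
  ε-move, top Y: go to q_1, push B → (q_1, ε, BYXBYXBYX#)
All input consumed in state q_1 with stack BYXBYXBYX#.

BYXBYXBYX#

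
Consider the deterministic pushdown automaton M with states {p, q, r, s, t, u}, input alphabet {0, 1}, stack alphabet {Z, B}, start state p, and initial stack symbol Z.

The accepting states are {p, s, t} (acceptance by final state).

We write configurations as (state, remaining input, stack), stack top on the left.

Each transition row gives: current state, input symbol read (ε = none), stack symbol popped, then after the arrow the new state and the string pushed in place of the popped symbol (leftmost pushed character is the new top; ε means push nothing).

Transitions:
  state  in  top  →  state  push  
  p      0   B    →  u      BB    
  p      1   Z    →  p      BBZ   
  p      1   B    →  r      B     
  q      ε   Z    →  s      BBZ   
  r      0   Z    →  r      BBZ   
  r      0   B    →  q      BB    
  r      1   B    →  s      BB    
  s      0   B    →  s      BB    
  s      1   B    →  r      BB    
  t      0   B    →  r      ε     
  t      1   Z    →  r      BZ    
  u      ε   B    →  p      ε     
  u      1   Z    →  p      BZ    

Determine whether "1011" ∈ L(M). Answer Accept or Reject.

(p, 1011, Z) ⊢ (p, 011, BBZ) ⊢ (u, 11, BBBZ) ⊢ (p, 11, BBZ) ⊢ (r, 1, BBZ) ⊢ (s, ε, BBBZ)
All input consumed; state s ∈ F.

Accept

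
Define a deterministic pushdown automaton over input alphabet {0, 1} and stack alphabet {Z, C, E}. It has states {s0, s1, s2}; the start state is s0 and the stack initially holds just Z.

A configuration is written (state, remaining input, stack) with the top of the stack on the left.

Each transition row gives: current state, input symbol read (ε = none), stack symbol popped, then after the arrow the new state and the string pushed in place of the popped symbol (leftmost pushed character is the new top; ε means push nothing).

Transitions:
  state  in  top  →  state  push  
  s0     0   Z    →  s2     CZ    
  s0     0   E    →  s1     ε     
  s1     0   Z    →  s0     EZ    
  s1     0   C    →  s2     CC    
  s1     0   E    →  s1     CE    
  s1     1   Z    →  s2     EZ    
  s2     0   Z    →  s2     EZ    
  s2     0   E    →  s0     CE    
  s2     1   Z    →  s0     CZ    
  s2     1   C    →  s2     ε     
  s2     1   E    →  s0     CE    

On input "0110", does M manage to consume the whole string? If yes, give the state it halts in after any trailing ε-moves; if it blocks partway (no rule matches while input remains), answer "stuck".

(s0, 0110, Z)
  read 0, top Z: go to s2, push CZ → (s2, 110, CZ)
  read 1, top C: go to s2, push ε → (s2, 10, Z)
  read 1, top Z: go to s0, push CZ → (s0, 0, CZ)
No transition for (s0, 0, top C); M blocks with input 0 remaining.

stuck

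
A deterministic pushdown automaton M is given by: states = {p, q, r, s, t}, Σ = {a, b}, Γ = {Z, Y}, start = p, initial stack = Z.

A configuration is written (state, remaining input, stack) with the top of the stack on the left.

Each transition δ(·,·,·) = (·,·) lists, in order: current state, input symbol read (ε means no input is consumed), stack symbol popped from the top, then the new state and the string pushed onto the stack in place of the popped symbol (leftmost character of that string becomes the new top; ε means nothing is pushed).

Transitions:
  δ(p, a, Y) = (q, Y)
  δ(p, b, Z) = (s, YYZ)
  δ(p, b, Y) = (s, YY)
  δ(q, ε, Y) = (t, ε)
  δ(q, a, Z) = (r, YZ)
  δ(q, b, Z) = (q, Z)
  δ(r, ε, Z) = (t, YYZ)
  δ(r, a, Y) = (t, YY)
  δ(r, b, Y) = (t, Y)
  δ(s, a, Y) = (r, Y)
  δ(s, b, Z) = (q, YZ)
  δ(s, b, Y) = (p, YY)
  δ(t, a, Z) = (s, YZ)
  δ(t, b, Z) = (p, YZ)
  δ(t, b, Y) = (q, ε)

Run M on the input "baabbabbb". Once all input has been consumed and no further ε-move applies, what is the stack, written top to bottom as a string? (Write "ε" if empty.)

Z

(p, baabbabbb, Z)
  read b, top Z: go to s, push YYZ → (s, aabbabbb, YYZ)
  read a, top Y: go to r, push Y → (r, abbabbb, YYZ)
  read a, top Y: go to t, push YY → (t, bbabbb, YYYZ)
  read b, top Y: go to q, push ε → (q, babbb, YYZ)
  ε-move, top Y: go to t, push ε → (t, babbb, YZ)
  read b, top Y: go to q, push ε → (q, abbb, Z)
  read a, top Z: go to r, push YZ → (r, bbb, YZ)
  read b, top Y: go to t, push Y → (t, bb, YZ)
  read b, top Y: go to q, push ε → (q, b, Z)
  read b, top Z: go to q, push Z → (q, ε, Z)
All input consumed in state q with stack Z.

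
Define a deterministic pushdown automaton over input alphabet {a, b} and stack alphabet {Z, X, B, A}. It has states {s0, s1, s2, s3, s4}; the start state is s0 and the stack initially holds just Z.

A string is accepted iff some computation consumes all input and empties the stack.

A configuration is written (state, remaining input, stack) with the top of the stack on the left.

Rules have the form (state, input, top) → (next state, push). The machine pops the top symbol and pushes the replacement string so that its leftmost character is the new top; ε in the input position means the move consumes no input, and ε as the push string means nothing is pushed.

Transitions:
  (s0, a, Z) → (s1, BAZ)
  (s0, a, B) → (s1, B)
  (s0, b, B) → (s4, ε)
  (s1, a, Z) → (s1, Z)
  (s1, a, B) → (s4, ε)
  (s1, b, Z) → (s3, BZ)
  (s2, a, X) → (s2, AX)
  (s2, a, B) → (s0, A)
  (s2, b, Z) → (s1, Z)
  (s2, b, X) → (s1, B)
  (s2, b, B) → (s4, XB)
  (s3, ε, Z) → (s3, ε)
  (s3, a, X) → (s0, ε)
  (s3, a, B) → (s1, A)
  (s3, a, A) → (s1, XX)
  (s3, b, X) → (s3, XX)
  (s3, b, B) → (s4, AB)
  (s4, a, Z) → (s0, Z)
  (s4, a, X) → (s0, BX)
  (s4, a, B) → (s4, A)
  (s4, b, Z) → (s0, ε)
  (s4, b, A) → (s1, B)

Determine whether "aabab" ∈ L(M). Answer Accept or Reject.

(s0, aabab, Z)
  read a, top Z: go to s1, push BAZ → (s1, abab, BAZ)
  read a, top B: go to s4, push ε → (s4, bab, AZ)
  read b, top A: go to s1, push B → (s1, ab, BZ)
  read a, top B: go to s4, push ε → (s4, b, Z)
  read b, top Z: go to s0, push ε → (s0, ε, ε)
All input consumed and the stack is empty.

Accept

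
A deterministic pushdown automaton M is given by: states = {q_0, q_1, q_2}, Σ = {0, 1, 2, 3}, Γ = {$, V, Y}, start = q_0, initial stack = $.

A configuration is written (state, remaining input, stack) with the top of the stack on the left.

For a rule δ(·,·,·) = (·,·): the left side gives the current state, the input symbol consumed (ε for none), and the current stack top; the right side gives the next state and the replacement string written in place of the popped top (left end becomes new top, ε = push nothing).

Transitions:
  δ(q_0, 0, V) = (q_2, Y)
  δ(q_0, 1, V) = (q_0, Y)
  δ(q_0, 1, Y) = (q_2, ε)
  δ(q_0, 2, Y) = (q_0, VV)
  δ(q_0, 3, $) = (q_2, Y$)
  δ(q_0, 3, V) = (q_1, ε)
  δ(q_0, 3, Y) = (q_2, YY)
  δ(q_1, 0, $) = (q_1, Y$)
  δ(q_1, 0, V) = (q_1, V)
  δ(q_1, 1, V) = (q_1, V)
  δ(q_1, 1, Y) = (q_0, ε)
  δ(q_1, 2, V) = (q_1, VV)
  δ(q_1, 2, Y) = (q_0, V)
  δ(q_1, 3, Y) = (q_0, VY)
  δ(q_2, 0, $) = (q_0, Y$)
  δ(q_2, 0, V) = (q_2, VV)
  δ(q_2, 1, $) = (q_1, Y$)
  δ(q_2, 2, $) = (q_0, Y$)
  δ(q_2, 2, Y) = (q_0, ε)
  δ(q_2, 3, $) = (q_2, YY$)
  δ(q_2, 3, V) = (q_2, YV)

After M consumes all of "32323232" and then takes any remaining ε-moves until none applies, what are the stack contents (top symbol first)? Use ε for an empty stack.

(q_0, 32323232, $) ⊢ (q_2, 2323232, Y$) ⊢ (q_0, 323232, $) ⊢ (q_2, 23232, Y$) ⊢ (q_0, 3232, $) ⊢ (q_2, 232, Y$) ⊢ (q_0, 32, $) ⊢ (q_2, 2, Y$) ⊢ (q_0, ε, $)
All input consumed in state q_0 with stack $.

$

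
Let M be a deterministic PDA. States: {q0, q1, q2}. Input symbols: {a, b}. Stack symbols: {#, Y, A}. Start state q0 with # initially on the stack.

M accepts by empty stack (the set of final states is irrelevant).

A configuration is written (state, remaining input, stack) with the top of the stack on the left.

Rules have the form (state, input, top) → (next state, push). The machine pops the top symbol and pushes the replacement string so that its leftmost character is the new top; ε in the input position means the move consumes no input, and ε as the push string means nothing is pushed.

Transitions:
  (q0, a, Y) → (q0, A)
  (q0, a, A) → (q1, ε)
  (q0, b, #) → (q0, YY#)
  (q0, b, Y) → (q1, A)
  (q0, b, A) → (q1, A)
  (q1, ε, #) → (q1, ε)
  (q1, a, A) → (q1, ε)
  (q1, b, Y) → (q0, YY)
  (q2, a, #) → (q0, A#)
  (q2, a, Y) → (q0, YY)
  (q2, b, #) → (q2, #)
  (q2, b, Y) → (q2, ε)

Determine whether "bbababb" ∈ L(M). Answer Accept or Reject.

Reject

(q0, bbababb, #)
  read b, top #: go to q0, push YY# → (q0, bababb, YY#)
  read b, top Y: go to q1, push A → (q1, ababb, AY#)
  read a, top A: go to q1, push ε → (q1, babb, Y#)
  read b, top Y: go to q0, push YY → (q0, abb, YY#)
  read a, top Y: go to q0, push A → (q0, bb, AY#)
  read b, top A: go to q1, push A → (q1, b, AY#)
No transition applies at (q1, b, AY#); input not fully consumed.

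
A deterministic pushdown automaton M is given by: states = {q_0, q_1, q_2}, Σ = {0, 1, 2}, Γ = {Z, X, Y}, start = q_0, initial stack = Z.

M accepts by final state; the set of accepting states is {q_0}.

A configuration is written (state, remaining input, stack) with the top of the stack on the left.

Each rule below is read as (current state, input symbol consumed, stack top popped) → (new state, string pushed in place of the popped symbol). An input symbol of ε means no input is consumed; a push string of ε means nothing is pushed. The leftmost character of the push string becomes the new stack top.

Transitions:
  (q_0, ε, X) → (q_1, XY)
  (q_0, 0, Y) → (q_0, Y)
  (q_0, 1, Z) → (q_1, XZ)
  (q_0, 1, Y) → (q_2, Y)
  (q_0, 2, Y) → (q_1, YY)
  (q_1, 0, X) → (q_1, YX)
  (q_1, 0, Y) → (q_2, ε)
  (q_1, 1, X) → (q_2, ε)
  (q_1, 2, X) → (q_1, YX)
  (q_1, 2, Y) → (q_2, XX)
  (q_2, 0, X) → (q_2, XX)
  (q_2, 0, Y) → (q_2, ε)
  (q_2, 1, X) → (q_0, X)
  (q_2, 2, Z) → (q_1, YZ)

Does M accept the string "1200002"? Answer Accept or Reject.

(q_0, 1200002, Z)
  read 1, top Z: go to q_1, push XZ → (q_1, 200002, XZ)
  read 2, top X: go to q_1, push YX → (q_1, 00002, YXZ)
  read 0, top Y: go to q_2, push ε → (q_2, 0002, XZ)
  read 0, top X: go to q_2, push XX → (q_2, 002, XXZ)
  read 0, top X: go to q_2, push XX → (q_2, 02, XXXZ)
  read 0, top X: go to q_2, push XX → (q_2, 2, XXXXZ)
No transition applies at (q_2, 2, XXXXZ); input not fully consumed.

Reject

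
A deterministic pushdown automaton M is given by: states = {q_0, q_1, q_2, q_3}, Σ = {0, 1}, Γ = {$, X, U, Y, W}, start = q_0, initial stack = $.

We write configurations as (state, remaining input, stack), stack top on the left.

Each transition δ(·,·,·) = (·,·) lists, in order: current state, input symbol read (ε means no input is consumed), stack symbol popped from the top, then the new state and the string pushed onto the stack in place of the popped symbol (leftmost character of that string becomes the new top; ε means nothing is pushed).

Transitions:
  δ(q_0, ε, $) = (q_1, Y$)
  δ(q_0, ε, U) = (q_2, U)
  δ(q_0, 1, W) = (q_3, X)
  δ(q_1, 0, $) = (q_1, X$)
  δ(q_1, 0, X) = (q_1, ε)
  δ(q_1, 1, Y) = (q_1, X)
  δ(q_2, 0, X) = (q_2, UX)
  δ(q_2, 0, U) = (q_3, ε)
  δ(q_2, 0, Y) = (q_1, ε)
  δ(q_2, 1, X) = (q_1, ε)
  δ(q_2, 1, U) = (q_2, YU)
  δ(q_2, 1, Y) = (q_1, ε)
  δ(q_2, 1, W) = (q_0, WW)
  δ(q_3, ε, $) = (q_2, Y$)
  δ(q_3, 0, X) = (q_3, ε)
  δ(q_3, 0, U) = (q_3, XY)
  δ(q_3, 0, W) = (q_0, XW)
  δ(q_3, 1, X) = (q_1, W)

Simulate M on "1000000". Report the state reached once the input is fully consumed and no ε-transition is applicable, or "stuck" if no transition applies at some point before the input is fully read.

q_1

(q_0, 1000000, $)
  ε-move, top $: go to q_1, push Y$ → (q_1, 1000000, Y$)
  read 1, top Y: go to q_1, push X → (q_1, 000000, X$)
  read 0, top X: go to q_1, push ε → (q_1, 00000, $)
  read 0, top $: go to q_1, push X$ → (q_1, 0000, X$)
  read 0, top X: go to q_1, push ε → (q_1, 000, $)
  read 0, top $: go to q_1, push X$ → (q_1, 00, X$)
  read 0, top X: go to q_1, push ε → (q_1, 0, $)
  read 0, top $: go to q_1, push X$ → (q_1, ε, X$)
All input consumed; M is in state q_1.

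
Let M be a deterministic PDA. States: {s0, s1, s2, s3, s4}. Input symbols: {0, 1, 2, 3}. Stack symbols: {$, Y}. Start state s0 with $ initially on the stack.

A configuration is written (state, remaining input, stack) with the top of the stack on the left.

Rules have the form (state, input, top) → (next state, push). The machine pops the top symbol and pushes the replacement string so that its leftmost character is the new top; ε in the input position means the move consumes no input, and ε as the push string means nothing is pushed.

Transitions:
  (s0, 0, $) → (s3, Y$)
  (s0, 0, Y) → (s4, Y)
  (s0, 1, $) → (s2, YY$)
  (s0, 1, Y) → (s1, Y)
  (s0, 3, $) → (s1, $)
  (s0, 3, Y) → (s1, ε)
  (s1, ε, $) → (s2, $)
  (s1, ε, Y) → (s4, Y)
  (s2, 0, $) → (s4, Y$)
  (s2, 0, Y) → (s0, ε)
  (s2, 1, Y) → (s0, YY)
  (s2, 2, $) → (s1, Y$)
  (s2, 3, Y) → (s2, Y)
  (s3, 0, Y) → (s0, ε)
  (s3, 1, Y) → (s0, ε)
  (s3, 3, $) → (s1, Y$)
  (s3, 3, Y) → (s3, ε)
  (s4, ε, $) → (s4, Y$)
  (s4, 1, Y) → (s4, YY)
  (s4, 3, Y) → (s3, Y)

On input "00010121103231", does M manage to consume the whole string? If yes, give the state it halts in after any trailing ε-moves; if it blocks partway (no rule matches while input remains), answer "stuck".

(s0, 00010121103231, $)
  read 0, top $: go to s3, push Y$ → (s3, 0010121103231, Y$)
  read 0, top Y: go to s0, push ε → (s0, 010121103231, $)
  read 0, top $: go to s3, push Y$ → (s3, 10121103231, Y$)
  read 1, top Y: go to s0, push ε → (s0, 0121103231, $)
  read 0, top $: go to s3, push Y$ → (s3, 121103231, Y$)
  read 1, top Y: go to s0, push ε → (s0, 21103231, $)
No transition for (s0, 2, top $); M blocks with input 21103231 remaining.

stuck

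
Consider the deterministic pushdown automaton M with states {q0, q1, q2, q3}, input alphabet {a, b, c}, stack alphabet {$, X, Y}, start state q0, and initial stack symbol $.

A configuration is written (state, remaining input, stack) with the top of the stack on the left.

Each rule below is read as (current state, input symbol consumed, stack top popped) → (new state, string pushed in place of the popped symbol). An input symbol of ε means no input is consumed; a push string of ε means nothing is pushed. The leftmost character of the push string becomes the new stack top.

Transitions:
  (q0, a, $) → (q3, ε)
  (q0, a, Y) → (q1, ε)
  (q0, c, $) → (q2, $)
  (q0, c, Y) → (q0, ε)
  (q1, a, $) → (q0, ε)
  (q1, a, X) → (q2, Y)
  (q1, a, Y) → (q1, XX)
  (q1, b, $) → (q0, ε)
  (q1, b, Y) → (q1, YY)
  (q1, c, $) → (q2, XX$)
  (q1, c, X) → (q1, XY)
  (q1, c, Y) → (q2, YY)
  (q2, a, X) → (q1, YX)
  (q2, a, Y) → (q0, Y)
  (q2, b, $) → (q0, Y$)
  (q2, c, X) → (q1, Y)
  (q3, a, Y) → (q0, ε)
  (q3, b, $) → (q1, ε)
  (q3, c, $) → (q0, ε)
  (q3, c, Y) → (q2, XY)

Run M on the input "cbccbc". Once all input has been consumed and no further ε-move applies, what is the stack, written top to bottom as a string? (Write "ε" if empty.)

$

(q0, cbccbc, $)
  read c, top $: go to q2, push $ → (q2, bccbc, $)
  read b, top $: go to q0, push Y$ → (q0, ccbc, Y$)
  read c, top Y: go to q0, push ε → (q0, cbc, $)
  read c, top $: go to q2, push $ → (q2, bc, $)
  read b, top $: go to q0, push Y$ → (q0, c, Y$)
  read c, top Y: go to q0, push ε → (q0, ε, $)
All input consumed in state q0 with stack $.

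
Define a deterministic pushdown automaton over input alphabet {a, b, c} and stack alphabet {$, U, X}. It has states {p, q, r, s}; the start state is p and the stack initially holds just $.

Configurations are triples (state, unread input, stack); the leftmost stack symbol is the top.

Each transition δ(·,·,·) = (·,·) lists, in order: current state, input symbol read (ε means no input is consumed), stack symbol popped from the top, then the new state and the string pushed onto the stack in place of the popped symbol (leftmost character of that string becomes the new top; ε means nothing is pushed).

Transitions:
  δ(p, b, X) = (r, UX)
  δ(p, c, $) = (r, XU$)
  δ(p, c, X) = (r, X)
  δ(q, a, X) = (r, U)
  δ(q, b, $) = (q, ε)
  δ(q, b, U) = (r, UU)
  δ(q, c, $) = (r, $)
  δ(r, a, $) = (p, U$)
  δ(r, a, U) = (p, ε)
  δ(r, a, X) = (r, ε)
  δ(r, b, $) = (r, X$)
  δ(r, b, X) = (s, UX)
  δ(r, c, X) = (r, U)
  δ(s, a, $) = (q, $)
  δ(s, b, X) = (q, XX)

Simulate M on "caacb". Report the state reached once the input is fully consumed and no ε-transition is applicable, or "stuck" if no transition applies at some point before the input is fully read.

(p, caacb, $)
  read c, top $: go to r, push XU$ → (r, aacb, XU$)
  read a, top X: go to r, push ε → (r, acb, U$)
  read a, top U: go to p, push ε → (p, cb, $)
  read c, top $: go to r, push XU$ → (r, b, XU$)
  read b, top X: go to s, push UX → (s, ε, UXU$)
All input consumed; M is in state s.

s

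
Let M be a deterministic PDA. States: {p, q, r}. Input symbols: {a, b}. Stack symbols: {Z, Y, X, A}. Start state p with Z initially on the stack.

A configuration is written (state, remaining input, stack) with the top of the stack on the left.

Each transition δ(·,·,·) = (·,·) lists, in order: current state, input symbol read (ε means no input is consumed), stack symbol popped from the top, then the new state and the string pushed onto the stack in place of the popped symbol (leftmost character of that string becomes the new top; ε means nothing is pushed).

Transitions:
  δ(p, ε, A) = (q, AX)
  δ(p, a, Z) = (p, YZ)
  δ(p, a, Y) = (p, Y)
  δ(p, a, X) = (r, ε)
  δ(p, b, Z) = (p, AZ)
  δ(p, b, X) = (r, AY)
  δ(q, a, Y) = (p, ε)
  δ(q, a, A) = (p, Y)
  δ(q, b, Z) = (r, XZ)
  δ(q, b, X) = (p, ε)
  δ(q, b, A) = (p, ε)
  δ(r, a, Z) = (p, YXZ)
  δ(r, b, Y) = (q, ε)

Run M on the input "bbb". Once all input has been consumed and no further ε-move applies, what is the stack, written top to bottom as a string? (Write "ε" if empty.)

(p, bbb, Z)
  read b, top Z: go to p, push AZ → (p, bb, AZ)
  ε-move, top A: go to q, push AX → (q, bb, AXZ)
  read b, top A: go to p, push ε → (p, b, XZ)
  read b, top X: go to r, push AY → (r, ε, AYZ)
All input consumed in state r with stack AYZ.

AYZ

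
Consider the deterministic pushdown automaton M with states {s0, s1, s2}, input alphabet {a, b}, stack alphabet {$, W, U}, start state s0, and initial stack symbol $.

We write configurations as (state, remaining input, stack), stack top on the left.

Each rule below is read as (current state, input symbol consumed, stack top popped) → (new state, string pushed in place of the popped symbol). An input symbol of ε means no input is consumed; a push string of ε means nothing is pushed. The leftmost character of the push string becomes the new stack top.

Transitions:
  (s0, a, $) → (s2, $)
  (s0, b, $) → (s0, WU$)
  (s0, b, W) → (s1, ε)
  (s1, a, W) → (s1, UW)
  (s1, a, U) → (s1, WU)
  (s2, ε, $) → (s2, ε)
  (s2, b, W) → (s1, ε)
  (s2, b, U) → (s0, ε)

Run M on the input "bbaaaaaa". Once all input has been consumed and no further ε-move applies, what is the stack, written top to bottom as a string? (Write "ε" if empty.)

UWUWUWU$

(s0, bbaaaaaa, $)
  read b, top $: go to s0, push WU$ → (s0, baaaaaa, WU$)
  read b, top W: go to s1, push ε → (s1, aaaaaa, U$)
  read a, top U: go to s1, push WU → (s1, aaaaa, WU$)
  read a, top W: go to s1, push UW → (s1, aaaa, UWU$)
  read a, top U: go to s1, push WU → (s1, aaa, WUWU$)
  read a, top W: go to s1, push UW → (s1, aa, UWUWU$)
  read a, top U: go to s1, push WU → (s1, a, WUWUWU$)
  read a, top W: go to s1, push UW → (s1, ε, UWUWUWU$)
All input consumed in state s1 with stack UWUWUWU$.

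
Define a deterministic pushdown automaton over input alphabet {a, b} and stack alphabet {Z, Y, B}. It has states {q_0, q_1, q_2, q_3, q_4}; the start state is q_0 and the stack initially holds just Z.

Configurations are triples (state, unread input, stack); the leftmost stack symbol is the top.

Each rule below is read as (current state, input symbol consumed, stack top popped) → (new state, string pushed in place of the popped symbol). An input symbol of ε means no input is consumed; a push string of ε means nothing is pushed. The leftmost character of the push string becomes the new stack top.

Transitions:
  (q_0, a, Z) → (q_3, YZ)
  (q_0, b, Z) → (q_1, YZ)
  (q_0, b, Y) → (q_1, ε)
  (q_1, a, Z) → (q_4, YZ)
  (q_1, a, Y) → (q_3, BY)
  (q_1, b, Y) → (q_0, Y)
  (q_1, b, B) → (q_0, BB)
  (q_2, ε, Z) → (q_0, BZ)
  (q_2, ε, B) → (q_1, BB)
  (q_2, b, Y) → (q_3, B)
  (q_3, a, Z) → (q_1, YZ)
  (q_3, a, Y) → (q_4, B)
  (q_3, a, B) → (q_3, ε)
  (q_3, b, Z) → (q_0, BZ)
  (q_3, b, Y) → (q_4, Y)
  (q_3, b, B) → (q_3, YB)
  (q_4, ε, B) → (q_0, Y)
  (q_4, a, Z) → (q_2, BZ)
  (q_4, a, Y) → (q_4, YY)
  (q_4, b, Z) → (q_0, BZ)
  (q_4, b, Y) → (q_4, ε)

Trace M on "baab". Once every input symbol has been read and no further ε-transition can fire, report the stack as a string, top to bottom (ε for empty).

YZ

(q_0, baab, Z)
  read b, top Z: go to q_1, push YZ → (q_1, aab, YZ)
  read a, top Y: go to q_3, push BY → (q_3, ab, BYZ)
  read a, top B: go to q_3, push ε → (q_3, b, YZ)
  read b, top Y: go to q_4, push Y → (q_4, ε, YZ)
All input consumed in state q_4 with stack YZ.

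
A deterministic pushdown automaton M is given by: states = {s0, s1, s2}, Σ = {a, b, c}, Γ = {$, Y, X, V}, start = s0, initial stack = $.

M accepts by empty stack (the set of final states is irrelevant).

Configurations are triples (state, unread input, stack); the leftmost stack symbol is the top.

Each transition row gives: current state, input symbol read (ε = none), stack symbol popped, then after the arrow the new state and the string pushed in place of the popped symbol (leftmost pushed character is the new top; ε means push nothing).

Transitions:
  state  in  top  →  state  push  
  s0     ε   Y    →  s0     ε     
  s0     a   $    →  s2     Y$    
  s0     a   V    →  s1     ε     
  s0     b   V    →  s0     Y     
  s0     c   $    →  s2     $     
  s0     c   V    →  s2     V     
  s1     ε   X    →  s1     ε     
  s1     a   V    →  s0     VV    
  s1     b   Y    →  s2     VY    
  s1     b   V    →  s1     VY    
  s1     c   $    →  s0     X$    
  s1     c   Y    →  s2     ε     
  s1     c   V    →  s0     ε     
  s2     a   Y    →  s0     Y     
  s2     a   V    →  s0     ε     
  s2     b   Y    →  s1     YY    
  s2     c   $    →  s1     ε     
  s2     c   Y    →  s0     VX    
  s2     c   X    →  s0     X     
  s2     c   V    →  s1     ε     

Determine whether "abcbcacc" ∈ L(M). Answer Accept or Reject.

Accept

(s0, abcbcacc, $)
  read a, top $: go to s2, push Y$ → (s2, bcbcacc, Y$)
  read b, top Y: go to s1, push YY → (s1, cbcacc, YY$)
  read c, top Y: go to s2, push ε → (s2, bcacc, Y$)
  read b, top Y: go to s1, push YY → (s1, cacc, YY$)
  read c, top Y: go to s2, push ε → (s2, acc, Y$)
  read a, top Y: go to s0, push Y → (s0, cc, Y$)
  ε-move, top Y: go to s0, push ε → (s0, cc, $)
  read c, top $: go to s2, push $ → (s2, c, $)
  read c, top $: go to s1, push ε → (s1, ε, ε)
All input consumed and the stack is empty.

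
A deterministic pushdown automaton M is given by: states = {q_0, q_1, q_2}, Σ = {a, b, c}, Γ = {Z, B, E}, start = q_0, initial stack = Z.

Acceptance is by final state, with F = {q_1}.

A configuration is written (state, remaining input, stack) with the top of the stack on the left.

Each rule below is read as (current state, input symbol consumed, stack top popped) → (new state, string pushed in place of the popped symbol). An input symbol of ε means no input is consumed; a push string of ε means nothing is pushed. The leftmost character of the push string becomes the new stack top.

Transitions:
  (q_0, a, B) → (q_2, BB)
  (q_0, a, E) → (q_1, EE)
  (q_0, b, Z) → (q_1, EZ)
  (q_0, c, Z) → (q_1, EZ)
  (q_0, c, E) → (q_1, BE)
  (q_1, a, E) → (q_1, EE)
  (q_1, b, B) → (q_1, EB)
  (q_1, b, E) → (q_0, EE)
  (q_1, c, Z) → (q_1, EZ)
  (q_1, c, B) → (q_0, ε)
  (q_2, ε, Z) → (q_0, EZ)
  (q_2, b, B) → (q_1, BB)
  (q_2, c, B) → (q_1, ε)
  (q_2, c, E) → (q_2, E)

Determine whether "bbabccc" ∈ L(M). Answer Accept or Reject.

(q_0, bbabccc, Z) ⊢ (q_1, babccc, EZ) ⊢ (q_0, abccc, EEZ) ⊢ (q_1, bccc, EEEZ) ⊢ (q_0, ccc, EEEEZ) ⊢ (q_1, cc, BEEEEZ) ⊢ (q_0, c, EEEEZ) ⊢ (q_1, ε, BEEEEZ)
All input consumed; state q_1 ∈ F.

Accept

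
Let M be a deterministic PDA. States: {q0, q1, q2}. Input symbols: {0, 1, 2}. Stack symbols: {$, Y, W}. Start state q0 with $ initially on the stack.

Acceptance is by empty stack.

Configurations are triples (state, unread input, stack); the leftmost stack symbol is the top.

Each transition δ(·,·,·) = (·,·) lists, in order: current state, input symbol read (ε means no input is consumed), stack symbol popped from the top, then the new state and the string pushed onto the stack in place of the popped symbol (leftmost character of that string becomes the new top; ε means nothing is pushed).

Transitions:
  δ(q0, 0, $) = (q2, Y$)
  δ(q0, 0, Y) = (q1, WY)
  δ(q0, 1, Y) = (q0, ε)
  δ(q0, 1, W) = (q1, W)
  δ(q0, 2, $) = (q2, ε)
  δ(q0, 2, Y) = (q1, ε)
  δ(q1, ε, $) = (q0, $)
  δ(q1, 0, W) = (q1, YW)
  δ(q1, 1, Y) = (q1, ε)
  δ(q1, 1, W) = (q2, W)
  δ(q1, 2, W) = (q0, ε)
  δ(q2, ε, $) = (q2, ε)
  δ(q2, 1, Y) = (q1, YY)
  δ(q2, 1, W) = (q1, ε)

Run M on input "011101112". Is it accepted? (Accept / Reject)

(q0, 011101112, $)
  read 0, top $: go to q2, push Y$ → (q2, 11101112, Y$)
  read 1, top Y: go to q1, push YY → (q1, 1101112, YY$)
  read 1, top Y: go to q1, push ε → (q1, 101112, Y$)
  read 1, top Y: go to q1, push ε → (q1, 01112, $)
  ε-move, top $: go to q0, push $ → (q0, 01112, $)
  read 0, top $: go to q2, push Y$ → (q2, 1112, Y$)
  read 1, top Y: go to q1, push YY → (q1, 112, YY$)
  read 1, top Y: go to q1, push ε → (q1, 12, Y$)
  read 1, top Y: go to q1, push ε → (q1, 2, $)
  ε-move, top $: go to q0, push $ → (q0, 2, $)
  read 2, top $: go to q2, push ε → (q2, ε, ε)
All input consumed and the stack is empty.

Accept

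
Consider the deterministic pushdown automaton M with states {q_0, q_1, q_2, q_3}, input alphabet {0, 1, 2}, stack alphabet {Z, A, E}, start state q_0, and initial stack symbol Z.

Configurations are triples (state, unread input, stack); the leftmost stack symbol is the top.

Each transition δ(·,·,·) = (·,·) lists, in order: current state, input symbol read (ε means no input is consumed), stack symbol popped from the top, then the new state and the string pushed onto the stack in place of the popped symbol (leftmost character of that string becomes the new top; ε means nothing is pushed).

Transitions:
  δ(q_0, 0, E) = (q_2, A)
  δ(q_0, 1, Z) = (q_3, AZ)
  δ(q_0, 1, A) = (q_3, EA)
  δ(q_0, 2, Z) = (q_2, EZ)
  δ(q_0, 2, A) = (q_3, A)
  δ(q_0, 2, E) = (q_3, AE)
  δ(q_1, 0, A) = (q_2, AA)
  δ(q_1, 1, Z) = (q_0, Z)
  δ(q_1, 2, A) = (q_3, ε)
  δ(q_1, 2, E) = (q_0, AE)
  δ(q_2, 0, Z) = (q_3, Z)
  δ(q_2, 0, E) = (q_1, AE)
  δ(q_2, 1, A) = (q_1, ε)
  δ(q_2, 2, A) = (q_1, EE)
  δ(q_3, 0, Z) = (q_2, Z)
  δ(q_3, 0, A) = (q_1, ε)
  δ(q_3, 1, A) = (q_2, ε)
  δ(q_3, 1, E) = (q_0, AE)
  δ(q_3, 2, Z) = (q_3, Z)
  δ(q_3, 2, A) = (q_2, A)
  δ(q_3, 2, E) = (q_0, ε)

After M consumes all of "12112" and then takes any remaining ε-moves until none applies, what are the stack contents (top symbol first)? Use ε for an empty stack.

(q_0, 12112, Z)
  read 1, top Z: go to q_3, push AZ → (q_3, 2112, AZ)
  read 2, top A: go to q_2, push A → (q_2, 112, AZ)
  read 1, top A: go to q_1, push ε → (q_1, 12, Z)
  read 1, top Z: go to q_0, push Z → (q_0, 2, Z)
  read 2, top Z: go to q_2, push EZ → (q_2, ε, EZ)
All input consumed in state q_2 with stack EZ.

EZ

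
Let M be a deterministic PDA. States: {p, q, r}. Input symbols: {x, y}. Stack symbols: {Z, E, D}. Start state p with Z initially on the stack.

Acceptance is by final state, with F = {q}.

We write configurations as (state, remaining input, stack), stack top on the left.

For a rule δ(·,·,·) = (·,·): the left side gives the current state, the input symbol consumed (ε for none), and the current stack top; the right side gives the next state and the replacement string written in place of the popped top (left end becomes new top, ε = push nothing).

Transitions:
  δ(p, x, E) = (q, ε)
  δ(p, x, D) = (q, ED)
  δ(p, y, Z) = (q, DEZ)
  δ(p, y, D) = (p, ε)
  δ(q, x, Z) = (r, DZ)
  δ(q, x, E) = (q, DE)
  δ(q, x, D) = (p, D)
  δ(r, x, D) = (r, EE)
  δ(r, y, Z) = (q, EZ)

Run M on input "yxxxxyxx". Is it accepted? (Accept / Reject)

Reject

(p, yxxxxyxx, Z) ⊢ (q, xxxxyxx, DEZ) ⊢ (p, xxxyxx, DEZ) ⊢ (q, xxyxx, EDEZ) ⊢ (q, xyxx, DEDEZ) ⊢ (p, yxx, DEDEZ) ⊢ (p, xx, EDEZ) ⊢ (q, x, DEZ) ⊢ (p, ε, DEZ)
All input consumed; state p ∉ F and no further ε-move applies.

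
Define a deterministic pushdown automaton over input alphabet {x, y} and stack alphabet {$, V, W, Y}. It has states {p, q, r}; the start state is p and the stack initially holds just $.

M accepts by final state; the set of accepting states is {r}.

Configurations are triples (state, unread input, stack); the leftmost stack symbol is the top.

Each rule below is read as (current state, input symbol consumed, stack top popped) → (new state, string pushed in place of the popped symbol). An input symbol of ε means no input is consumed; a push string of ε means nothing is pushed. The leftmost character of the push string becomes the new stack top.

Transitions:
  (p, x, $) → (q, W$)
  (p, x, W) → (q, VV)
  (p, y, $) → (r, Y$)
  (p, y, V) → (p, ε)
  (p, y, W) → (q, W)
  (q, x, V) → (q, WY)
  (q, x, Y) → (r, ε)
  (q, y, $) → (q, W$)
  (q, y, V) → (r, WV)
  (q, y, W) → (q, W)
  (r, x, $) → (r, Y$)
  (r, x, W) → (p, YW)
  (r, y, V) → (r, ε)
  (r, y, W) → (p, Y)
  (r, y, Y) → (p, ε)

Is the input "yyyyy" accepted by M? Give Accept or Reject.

Accept

(p, yyyyy, $)
  read y, top $: go to r, push Y$ → (r, yyyy, Y$)
  read y, top Y: go to p, push ε → (p, yyy, $)
  read y, top $: go to r, push Y$ → (r, yy, Y$)
  read y, top Y: go to p, push ε → (p, y, $)
  read y, top $: go to r, push Y$ → (r, ε, Y$)
All input consumed; state r ∈ F.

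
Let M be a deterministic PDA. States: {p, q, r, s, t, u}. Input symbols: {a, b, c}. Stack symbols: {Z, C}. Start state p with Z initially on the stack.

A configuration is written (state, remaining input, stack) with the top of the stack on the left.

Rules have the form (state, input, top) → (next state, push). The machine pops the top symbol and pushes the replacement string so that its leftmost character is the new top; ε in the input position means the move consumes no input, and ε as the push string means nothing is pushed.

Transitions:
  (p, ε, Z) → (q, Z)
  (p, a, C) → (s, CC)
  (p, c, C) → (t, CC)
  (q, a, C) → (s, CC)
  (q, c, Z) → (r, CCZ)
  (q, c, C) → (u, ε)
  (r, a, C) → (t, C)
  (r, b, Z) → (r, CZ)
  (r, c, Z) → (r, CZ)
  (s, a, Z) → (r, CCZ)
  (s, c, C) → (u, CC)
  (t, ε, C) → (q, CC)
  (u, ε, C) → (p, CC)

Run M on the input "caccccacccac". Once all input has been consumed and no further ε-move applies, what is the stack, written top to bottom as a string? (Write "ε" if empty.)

(p, caccccacccac, Z) ⊢ (q, caccccacccac, Z) ⊢ (r, accccacccac, CCZ) ⊢ (t, ccccacccac, CCZ) ⊢ (q, ccccacccac, CCCZ) ⊢ (u, cccacccac, CCZ) ⊢ (p, cccacccac, CCCZ) ⊢ (t, ccacccac, CCCCZ) ⊢ (q, ccacccac, CCCCCZ) ⊢ (u, cacccac, CCCCZ) ⊢ (p, cacccac, CCCCCZ) ⊢ (t, acccac, CCCCCCZ) ⊢ (q, acccac, CCCCCCCZ) ⊢ (s, cccac, CCCCCCCCZ) ⊢ (u, ccac, CCCCCCCCCZ) ⊢ (p, ccac, CCCCCCCCCCZ) ⊢ (t, cac, CCCCCCCCCCCZ) ⊢ (q, cac, CCCCCCCCCCCCZ) ⊢ (u, ac, CCCCCCCCCCCZ) ⊢ (p, ac, CCCCCCCCCCCCZ) ⊢ (s, c, CCCCCCCCCCCCCZ) ⊢ (u, ε, CCCCCCCCCCCCCCZ) ⊢ (p, ε, CCCCCCCCCCCCCCCZ)
All input consumed in state p with stack CCCCCCCCCCCCCCCZ.

CCCCCCCCCCCCCCCZ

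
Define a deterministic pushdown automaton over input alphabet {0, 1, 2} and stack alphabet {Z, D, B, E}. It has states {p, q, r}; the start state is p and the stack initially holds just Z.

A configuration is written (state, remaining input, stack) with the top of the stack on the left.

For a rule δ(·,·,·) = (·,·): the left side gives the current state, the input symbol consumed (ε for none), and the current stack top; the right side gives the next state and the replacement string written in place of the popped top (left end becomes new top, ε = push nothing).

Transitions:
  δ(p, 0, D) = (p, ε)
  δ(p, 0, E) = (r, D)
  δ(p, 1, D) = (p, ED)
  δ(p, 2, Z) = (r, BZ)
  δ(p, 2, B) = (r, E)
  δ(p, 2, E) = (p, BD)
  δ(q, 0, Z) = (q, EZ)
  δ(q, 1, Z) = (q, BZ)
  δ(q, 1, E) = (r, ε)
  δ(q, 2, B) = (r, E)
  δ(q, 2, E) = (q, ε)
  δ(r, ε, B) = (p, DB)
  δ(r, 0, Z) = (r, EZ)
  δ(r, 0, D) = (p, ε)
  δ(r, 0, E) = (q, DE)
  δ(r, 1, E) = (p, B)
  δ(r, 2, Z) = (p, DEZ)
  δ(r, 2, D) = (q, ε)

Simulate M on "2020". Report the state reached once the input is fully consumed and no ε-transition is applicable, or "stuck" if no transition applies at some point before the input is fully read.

(p, 2020, Z)
  read 2, top Z: go to r, push BZ → (r, 020, BZ)
  ε-move, top B: go to p, push DB → (p, 020, DBZ)
  read 0, top D: go to p, push ε → (p, 20, BZ)
  read 2, top B: go to r, push E → (r, 0, EZ)
  read 0, top E: go to q, push DE → (q, ε, DEZ)
All input consumed; M is in state q.

q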